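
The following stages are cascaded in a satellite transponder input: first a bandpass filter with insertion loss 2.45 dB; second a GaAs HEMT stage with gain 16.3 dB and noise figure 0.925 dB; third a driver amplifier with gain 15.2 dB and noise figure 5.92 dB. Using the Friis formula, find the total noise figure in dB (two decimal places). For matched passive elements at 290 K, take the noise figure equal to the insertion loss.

3.61 dB

Convert to linear (a loss of L dB is a gain of −L dB): F_i = 10^(NF_i/10), G_i = 10^(G_i,dB/10)
  Stage 1: F_1 = 10^(2.45/10) = 1.758, G_1 = 10^(−2.45/10) = 0.5689
  Stage 2: F_2 = 10^(0.925/10) = 1.237, G_2 = 10^(16.3/10) = 42.66
  Stage 3: F_3 = 10^(5.92/10) = 3.908, G_3 = 10^(15.2/10) = 33.11
Friis cascade:
  F = 1.758 + (1.237 − 1)/0.5689 + (3.908 − 1)/24.27 = 2.295
NF = 10 log₁₀(2.295) = 3.61 dB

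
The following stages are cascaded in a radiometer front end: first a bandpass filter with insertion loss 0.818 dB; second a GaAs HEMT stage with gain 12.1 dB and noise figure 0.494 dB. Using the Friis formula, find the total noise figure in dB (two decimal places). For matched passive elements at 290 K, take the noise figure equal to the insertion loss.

Convert to linear (a loss of L dB is a gain of −L dB): F_i = 10^(NF_i/10), G_i = 10^(G_i,dB/10)
  Stage 1: F_1 = 10^(0.818/10) = 1.207, G_1 = 10^(−0.818/10) = 0.8283
  Stage 2: F_2 = 10^(0.494/10) = 1.120, G_2 = 10^(12.1/10) = 16.22
Friis cascade:
  F = 1.207 + (1.120 − 1)/0.8283 = 1.353
NF = 10 log₁₀(1.353) = 1.31 dB

1.31 dB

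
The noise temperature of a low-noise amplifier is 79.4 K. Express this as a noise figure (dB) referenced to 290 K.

1.05 dB

F = 1 + T_e/T₀ = 1 + 79.4/290 = 1.27379
NF = 10 log₁₀(1.27379) = 1.05 dB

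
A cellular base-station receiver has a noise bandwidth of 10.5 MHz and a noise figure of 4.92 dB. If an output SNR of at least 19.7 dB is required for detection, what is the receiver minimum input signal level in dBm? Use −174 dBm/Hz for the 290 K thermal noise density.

−79.2 dBm

Sensitivity = −174 + 10 log₁₀(B) + NF + SNR_min
= −174 + 70.21 + 4.92 + 19.7
= −79.17 dBm → −79.2 dBm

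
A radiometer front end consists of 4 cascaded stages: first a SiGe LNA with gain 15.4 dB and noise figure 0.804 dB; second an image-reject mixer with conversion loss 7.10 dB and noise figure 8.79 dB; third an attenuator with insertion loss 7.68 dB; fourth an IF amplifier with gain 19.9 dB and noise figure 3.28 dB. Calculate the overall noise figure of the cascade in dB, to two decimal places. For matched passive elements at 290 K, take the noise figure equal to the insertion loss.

Convert to linear (a loss of L dB is a gain of −L dB): F_i = 10^(NF_i/10), G_i = 10^(G_i,dB/10)
  Stage 1: F_1 = 10^(0.804/10) = 1.203, G_1 = 10^(15.4/10) = 34.67
  Stage 2: F_2 = 10^(8.79/10) = 7.568, G_2 = 10^(−7.10/10) = 0.1950
  Stage 3: F_3 = 10^(7.68/10) = 5.861, G_3 = 10^(−7.68/10) = 0.1706
  Stage 4: F_4 = 10^(3.28/10) = 2.128, G_4 = 10^(19.9/10) = 97.72
Friis cascade:
  F = 1.203 + (7.568 − 1)/34.67 + (5.861 − 1)/6.761 + (2.128 − 1)/1.153 = 3.090
NF = 10 log₁₀(3.090) = 4.90 dB

4.90 dB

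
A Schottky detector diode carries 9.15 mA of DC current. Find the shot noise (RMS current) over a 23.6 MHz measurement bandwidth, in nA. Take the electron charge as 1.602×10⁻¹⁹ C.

I_n = √(2qI·B)
2qI·B = 2 × 1.602×10⁻¹⁹ × 9.15×10⁻³ × 2.36×10⁷ = 6.92×10⁻¹⁴ A²
I_n = √(6.92×10⁻¹⁴) = 2.63×10⁻⁷ A = 263 nA

263 nA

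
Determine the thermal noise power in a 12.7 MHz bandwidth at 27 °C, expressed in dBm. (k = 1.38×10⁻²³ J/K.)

−102.8 dBm

T = 27 °C + 273.15 = 300.15 K
P_n = kTB = 1.38×10⁻²³ × 300.15 × 1.27×10⁷ = 5.26×10⁻¹⁴ W
In dBm: 10 log₁₀(5.26×10⁻¹⁴ / 10⁻³) = −102.8 dBm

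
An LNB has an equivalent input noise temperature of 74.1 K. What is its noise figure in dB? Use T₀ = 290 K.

0.988 dB

F = 1 + T_e/T₀ = 1 + 74.1/290 = 1.25552
NF = 10 log₁₀(1.25552) = 0.988 dB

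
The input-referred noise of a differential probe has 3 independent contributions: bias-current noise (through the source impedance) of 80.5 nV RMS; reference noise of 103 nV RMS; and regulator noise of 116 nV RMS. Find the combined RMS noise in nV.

Uncorrelated sources add in power (mean-square): V_tot = √(ΣV_i²)
V_tot = √[(8.05×10⁻⁸)² + (1.03×10⁻⁷)² + (1.16×10⁻⁷)²] = 1.75×10⁻⁷ V = 175 nV

175 nV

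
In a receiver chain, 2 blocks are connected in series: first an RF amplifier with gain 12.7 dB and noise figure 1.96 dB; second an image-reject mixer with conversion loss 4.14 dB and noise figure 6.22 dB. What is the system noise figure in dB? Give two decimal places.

2.41 dB

Convert to linear (a loss of L dB is a gain of −L dB): F_i = 10^(NF_i/10), G_i = 10^(G_i,dB/10)
  Stage 1: F_1 = 10^(1.96/10) = 1.570, G_1 = 10^(12.7/10) = 18.62
  Stage 2: F_2 = 10^(6.22/10) = 4.188, G_2 = 10^(−4.14/10) = 0.3855
Friis cascade:
  F = 1.570 + (4.188 − 1)/18.62 = 1.742
NF = 10 log₁₀(1.742) = 2.41 dB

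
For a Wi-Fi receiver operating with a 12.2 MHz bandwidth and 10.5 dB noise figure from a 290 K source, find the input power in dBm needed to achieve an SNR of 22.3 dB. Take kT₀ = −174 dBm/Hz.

Sensitivity = −174 + 10 log₁₀(B) + NF + SNR_min
= −174 + 70.86 + 10.5 + 22.3
= −70.34 dBm → −70.3 dBm

−70.3 dBm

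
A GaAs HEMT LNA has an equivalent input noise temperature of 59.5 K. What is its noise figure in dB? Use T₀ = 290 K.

F = 1 + T_e/T₀ = 1 + 59.5/290 = 1.20517
NF = 10 log₁₀(1.20517) = 0.810 dB

0.810 dB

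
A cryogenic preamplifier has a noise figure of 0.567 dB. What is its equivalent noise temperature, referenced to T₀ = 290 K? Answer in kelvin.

40.4 K

F = 10^(0.567/10) = 1.13946
T_e = (F − 1)·T₀ = (1.13946 − 1) × 290 = 40.4 K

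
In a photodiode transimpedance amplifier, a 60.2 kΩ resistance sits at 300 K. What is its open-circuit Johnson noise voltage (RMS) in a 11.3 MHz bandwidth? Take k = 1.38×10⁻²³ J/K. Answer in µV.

106 µV

V_n = √(4kTRB)
4kTRB = 4 × 1.38×10⁻²³ × 300 × 6.02×10⁴ × 1.13×10⁷ = 1.13×10⁻⁸ V²
V_n = √(1.13×10⁻⁸) = 1.06×10⁻⁴ V = 106 µV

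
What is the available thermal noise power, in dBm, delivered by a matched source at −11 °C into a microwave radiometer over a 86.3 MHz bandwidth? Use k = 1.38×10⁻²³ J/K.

T = −11 °C + 273.15 = 262.15 K
P_n = kTB = 1.38×10⁻²³ × 262.15 × 8.63×10⁷ = 3.12×10⁻¹³ W
In dBm: 10 log₁₀(3.12×10⁻¹³ / 10⁻³) = −95.1 dBm

−95.1 dBm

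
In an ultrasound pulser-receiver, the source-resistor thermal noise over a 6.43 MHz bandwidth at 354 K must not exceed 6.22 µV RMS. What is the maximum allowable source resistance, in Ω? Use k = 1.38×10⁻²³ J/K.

Johnson–Nyquist: V_n = √(4kTRB) ⇒ R = V_n² / (4kTB)
4kTB = 4 × 1.38×10⁻²³ × 354 × 6.43×10⁶ = 1.26×10⁻¹³
R = (6.22×10⁻⁶)² / 1.26×10⁻¹³ = 3.08×10² Ω = 308 Ω

308 Ω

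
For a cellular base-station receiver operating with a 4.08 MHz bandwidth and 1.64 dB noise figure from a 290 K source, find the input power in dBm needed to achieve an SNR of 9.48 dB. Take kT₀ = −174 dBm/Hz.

Sensitivity = −174 + 10 log₁₀(B) + NF + SNR_min
= −174 + 66.11 + 1.64 + 9.48
= −96.77 dBm → −96.8 dBm

−96.8 dBm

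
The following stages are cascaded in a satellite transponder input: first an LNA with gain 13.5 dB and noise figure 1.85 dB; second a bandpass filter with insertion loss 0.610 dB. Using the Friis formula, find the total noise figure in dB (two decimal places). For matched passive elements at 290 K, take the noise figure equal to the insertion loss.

Convert to linear (a loss of L dB is a gain of −L dB): F_i = 10^(NF_i/10), G_i = 10^(G_i,dB/10)
  Stage 1: F_1 = 10^(1.85/10) = 1.531, G_1 = 10^(13.5/10) = 22.39
  Stage 2: F_2 = 10^(0.610/10) = 1.151, G_2 = 10^(−0.610/10) = 0.8690
Friis cascade:
  F = 1.531 + (1.151 − 1)/22.39 = 1.538
NF = 10 log₁₀(1.538) = 1.87 dB

1.87 dB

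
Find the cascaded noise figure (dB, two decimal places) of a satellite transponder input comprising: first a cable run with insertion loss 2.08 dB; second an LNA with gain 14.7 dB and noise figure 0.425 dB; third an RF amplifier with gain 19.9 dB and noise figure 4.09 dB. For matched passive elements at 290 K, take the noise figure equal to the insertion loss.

2.71 dB

Convert to linear (a loss of L dB is a gain of −L dB): F_i = 10^(NF_i/10), G_i = 10^(G_i,dB/10)
  Stage 1: F_1 = 10^(2.08/10) = 1.614, G_1 = 10^(−2.08/10) = 0.6194
  Stage 2: F_2 = 10^(0.425/10) = 1.103, G_2 = 10^(14.7/10) = 29.51
  Stage 3: F_3 = 10^(4.09/10) = 2.564, G_3 = 10^(19.9/10) = 97.72
Friis cascade:
  F = 1.614 + (1.103 − 1)/0.6194 + (2.564 − 1)/18.28 = 1.866
NF = 10 log₁₀(1.866) = 2.71 dB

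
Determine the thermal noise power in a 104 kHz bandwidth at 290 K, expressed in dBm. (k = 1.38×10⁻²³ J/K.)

P_n = kTB = 1.38×10⁻²³ × 290 × 1.04×10⁵ = 4.16×10⁻¹⁶ W
In dBm: 10 log₁₀(4.16×10⁻¹⁶ / 10⁻³) = −123.8 dBm

−123.8 dBm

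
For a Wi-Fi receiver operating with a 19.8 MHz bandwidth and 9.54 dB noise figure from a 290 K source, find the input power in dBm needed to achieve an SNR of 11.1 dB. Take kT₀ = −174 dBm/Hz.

Sensitivity = −174 + 10 log₁₀(B) + NF + SNR_min
= −174 + 72.97 + 9.54 + 11.1
= −80.39 dBm → −80.4 dBm

−80.4 dBm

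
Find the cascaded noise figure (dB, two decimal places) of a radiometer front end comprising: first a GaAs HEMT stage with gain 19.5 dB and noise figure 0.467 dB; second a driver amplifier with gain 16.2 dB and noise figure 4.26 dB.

Convert to linear (a loss of L dB is a gain of −L dB): F_i = 10^(NF_i/10), G_i = 10^(G_i,dB/10)
  Stage 1: F_1 = 10^(0.467/10) = 1.114, G_1 = 10^(19.5/10) = 89.13
  Stage 2: F_2 = 10^(4.26/10) = 2.667, G_2 = 10^(16.2/10) = 41.69
Friis cascade:
  F = 1.114 + (2.667 − 1)/89.13 = 1.132
NF = 10 log₁₀(1.132) = 0.54 dB

0.54 dB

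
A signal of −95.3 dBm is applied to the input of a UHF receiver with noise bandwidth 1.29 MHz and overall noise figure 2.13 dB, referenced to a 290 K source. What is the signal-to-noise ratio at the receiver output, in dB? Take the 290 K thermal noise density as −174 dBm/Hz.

15.5 dB

Noise floor: N = −174 + 10 log₁₀(B) + NF
10 log₁₀(1.29×10⁶) = 61.11 dB
N = −174 + 61.11 + 2.13 = −110.76 dBm
SNR = P_sig − N = −95.3 − (−110.76) = 15.46 dB → 15.5 dB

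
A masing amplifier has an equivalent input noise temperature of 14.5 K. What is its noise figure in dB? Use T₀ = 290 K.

F = 1 + T_e/T₀ = 1 + 14.5/290 = 1.05
NF = 10 log₁₀(1.05) = 0.212 dB

0.212 dB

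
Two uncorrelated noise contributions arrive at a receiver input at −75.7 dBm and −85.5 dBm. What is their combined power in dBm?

Convert to linear, add, convert back:
P₁ = 2.69×10⁻¹¹ W, P₂ = 2.82×10⁻¹² W
P_tot = 2.97×10⁻¹¹ W → 10 log₁₀(P_tot / 10⁻³) = −75.3 dBm

−75.3 dBm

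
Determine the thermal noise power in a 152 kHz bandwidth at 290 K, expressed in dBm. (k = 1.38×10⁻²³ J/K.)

P_n = kTB = 1.38×10⁻²³ × 290 × 1.52×10⁵ = 6.08×10⁻¹⁶ W
In dBm: 10 log₁₀(6.08×10⁻¹⁶ / 10⁻³) = −122.2 dBm

−122.2 dBm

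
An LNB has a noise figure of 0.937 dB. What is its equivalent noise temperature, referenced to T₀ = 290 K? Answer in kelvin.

69.8 K

F = 10^(0.937/10) = 1.24079
T_e = (F − 1)·T₀ = (1.24079 − 1) × 290 = 69.8 K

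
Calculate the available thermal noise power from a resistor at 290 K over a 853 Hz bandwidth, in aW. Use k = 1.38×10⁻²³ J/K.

P_n = kTB = 1.38×10⁻²³ × 290 × 8.53×10² = 3.41×10⁻¹⁸ W = 3.41 aW

3.41 aW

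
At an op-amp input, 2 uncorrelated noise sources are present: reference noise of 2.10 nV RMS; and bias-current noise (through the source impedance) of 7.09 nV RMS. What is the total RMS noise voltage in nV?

7.39 nV

Uncorrelated sources add in power (mean-square): V_tot = √(ΣV_i²)
V_tot = √[(2.10×10⁻⁹)² + (7.09×10⁻⁹)²] = 7.39×10⁻⁹ V = 7.39 nV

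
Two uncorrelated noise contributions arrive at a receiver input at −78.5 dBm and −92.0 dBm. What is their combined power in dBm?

−78.3 dBm

Convert to linear, add, convert back:
P₁ = 1.41×10⁻¹¹ W, P₂ = 6.31×10⁻¹³ W
P_tot = 1.48×10⁻¹¹ W → 10 log₁₀(P_tot / 10⁻³) = −78.3 dBm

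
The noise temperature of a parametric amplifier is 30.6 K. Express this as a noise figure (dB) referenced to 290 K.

F = 1 + T_e/T₀ = 1 + 30.6/290 = 1.10552
NF = 10 log₁₀(1.10552) = 0.436 dB

0.436 dB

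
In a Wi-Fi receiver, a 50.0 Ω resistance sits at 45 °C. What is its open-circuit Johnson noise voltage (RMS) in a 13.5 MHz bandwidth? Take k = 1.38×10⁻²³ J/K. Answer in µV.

T = 45 °C + 273.15 = 318.15 K
V_n = √(4kTRB)
4kTRB = 4 × 1.38×10⁻²³ × 318.15 × 5.00×10¹ × 1.35×10⁷ = 1.19×10⁻¹¹ V²
V_n = √(1.19×10⁻¹¹) = 3.44×10⁻⁶ V = 3.44 µV

3.44 µV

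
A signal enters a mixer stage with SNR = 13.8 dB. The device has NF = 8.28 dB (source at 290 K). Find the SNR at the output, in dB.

5.52 dB

By definition F = SNR_in/SNR_out, so in dB: SNR_out = SNR_in − NF
SNR_out = 13.8 − 8.28 = 5.52 dB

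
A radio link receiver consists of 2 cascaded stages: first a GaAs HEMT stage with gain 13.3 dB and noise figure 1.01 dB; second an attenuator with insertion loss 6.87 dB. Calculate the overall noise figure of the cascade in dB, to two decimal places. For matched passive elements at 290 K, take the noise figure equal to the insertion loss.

1.59 dB

Convert to linear (a loss of L dB is a gain of −L dB): F_i = 10^(NF_i/10), G_i = 10^(G_i,dB/10)
  Stage 1: F_1 = 10^(1.01/10) = 1.262, G_1 = 10^(13.3/10) = 21.38
  Stage 2: F_2 = 10^(6.87/10) = 4.864, G_2 = 10^(−6.87/10) = 0.2056
Friis cascade:
  F = 1.262 + (4.864 − 1)/21.38 = 1.443
NF = 10 log₁₀(1.443) = 1.59 dB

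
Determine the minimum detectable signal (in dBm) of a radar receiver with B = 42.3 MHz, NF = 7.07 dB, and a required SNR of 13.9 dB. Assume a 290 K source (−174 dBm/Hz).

−76.8 dBm

Sensitivity = −174 + 10 log₁₀(B) + NF + SNR_min
= −174 + 76.26 + 7.07 + 13.9
= −76.77 dBm → −76.8 dBm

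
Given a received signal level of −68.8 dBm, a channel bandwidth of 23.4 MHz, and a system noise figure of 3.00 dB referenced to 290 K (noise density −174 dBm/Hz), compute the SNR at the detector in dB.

Noise floor: N = −174 + 10 log₁₀(B) + NF
10 log₁₀(2.34×10⁷) = 73.69 dB
N = −174 + 73.69 + 3.00 = −97.31 dBm
SNR = P_sig − N = −68.8 − (−97.31) = 28.51 dB → 28.5 dB

28.5 dB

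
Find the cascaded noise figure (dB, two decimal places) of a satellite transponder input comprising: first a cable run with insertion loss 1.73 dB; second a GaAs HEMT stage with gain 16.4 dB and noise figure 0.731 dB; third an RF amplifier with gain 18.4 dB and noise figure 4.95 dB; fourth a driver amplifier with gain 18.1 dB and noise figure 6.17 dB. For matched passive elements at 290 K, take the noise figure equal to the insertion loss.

2.64 dB

Convert to linear (a loss of L dB is a gain of −L dB): F_i = 10^(NF_i/10), G_i = 10^(G_i,dB/10)
  Stage 1: F_1 = 10^(1.73/10) = 1.489, G_1 = 10^(−1.73/10) = 0.6714
  Stage 2: F_2 = 10^(0.731/10) = 1.183, G_2 = 10^(16.4/10) = 43.65
  Stage 3: F_3 = 10^(4.95/10) = 3.126, G_3 = 10^(18.4/10) = 69.18
  Stage 4: F_4 = 10^(6.17/10) = 4.140, G_4 = 10^(18.1/10) = 64.57
Friis cascade:
  F = 1.489 + (1.183 − 1)/0.6714 + (3.126 − 1)/29.31 + (4.140 − 1)/2028 = 1.836
NF = 10 log₁₀(1.836) = 2.64 dB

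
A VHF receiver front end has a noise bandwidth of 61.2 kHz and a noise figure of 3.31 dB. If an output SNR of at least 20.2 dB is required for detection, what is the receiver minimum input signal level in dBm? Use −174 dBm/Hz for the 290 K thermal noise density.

−102.6 dBm

Sensitivity = −174 + 10 log₁₀(B) + NF + SNR_min
= −174 + 47.87 + 3.31 + 20.2
= −102.62 dBm → −102.6 dBm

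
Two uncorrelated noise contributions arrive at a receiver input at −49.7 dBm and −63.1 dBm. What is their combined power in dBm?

Convert to linear, add, convert back:
P₁ = 1.07×10⁻⁸ W, P₂ = 4.90×10⁻¹⁰ W
P_tot = 1.12×10⁻⁸ W → 10 log₁₀(P_tot / 10⁻³) = −49.5 dBm

−49.5 dBm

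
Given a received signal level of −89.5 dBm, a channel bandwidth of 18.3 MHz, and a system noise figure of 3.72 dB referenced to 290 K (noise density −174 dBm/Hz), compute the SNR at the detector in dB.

Noise floor: N = −174 + 10 log₁₀(B) + NF
10 log₁₀(1.83×10⁷) = 72.62 dB
N = −174 + 72.62 + 3.72 = −97.66 dBm
SNR = P_sig − N = −89.5 − (−97.66) = 8.16 dB → 8.2 dB

8.2 dB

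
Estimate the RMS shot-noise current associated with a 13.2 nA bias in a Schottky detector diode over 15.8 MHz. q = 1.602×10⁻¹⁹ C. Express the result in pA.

I_n = √(2qI·B)
2qI·B = 2 × 1.602×10⁻¹⁹ × 1.32×10⁻⁸ × 1.58×10⁷ = 6.68×10⁻²⁰ A²
I_n = √(6.68×10⁻²⁰) = 2.59×10⁻¹⁰ A = 259 pA

259 pA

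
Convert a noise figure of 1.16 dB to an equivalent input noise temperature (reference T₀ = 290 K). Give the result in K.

F = 10^(1.16/10) = 1.30617
T_e = (F − 1)·T₀ = (1.30617 − 1) × 290 = 88.8 K

88.8 K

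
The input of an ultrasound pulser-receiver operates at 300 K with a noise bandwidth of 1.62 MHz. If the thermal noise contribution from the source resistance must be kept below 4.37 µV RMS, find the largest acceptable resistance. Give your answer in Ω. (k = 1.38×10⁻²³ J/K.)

Johnson–Nyquist: V_n = √(4kTRB) ⇒ R = V_n² / (4kTB)
4kTB = 4 × 1.38×10⁻²³ × 300 × 1.62×10⁶ = 2.68×10⁻¹⁴
R = (4.37×10⁻⁶)² / 2.68×10⁻¹⁴ = 7.12×10² Ω = 712 Ω

712 Ω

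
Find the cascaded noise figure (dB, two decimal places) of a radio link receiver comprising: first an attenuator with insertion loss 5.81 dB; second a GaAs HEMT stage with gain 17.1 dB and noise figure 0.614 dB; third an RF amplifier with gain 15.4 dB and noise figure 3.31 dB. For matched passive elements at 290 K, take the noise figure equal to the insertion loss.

Convert to linear (a loss of L dB is a gain of −L dB): F_i = 10^(NF_i/10), G_i = 10^(G_i,dB/10)
  Stage 1: F_1 = 10^(5.81/10) = 3.811, G_1 = 10^(−5.81/10) = 0.2624
  Stage 2: F_2 = 10^(0.614/10) = 1.152, G_2 = 10^(17.1/10) = 51.29
  Stage 3: F_3 = 10^(3.31/10) = 2.143, G_3 = 10^(15.4/10) = 34.67
Friis cascade:
  F = 3.811 + (1.152 − 1)/0.2624 + (2.143 − 1)/13.46 = 4.474
NF = 10 log₁₀(4.474) = 6.51 dB

6.51 dB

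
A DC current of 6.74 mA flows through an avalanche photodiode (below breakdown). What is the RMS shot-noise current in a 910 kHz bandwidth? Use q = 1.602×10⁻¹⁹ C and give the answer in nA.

I_n = √(2qI·B)
2qI·B = 2 × 1.602×10⁻¹⁹ × 6.74×10⁻³ × 9.10×10⁵ = 1.97×10⁻¹⁵ A²
I_n = √(1.97×10⁻¹⁵) = 4.43×10⁻⁸ A = 44.3 nA

44.3 nA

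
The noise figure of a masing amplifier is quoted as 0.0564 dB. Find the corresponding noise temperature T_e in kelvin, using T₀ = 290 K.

F = 10^(0.0564/10) = 1.01307
T_e = (F − 1)·T₀ = (1.01307 − 1) × 290 = 3.79 K

3.79 K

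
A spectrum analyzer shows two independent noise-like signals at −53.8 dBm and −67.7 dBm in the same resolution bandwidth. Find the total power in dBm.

Convert to linear, add, convert back:
P₁ = 4.17×10⁻⁹ W, P₂ = 1.70×10⁻¹⁰ W
P_tot = 4.34×10⁻⁹ W → 10 log₁₀(P_tot / 10⁻³) = −53.6 dBm

−53.6 dBm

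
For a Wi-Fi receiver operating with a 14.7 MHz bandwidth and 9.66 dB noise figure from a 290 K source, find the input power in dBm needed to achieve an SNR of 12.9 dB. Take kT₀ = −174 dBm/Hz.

Sensitivity = −174 + 10 log₁₀(B) + NF + SNR_min
= −174 + 71.67 + 9.66 + 12.9
= −79.77 dBm → −79.8 dBm

−79.8 dBm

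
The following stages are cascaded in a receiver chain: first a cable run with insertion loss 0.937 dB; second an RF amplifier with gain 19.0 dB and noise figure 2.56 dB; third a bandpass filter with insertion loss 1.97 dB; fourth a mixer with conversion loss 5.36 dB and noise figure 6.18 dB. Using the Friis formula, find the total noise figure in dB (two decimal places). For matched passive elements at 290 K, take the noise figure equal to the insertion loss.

Convert to linear (a loss of L dB is a gain of −L dB): F_i = 10^(NF_i/10), G_i = 10^(G_i,dB/10)
  Stage 1: F_1 = 10^(0.937/10) = 1.241, G_1 = 10^(−0.937/10) = 0.8059
  Stage 2: F_2 = 10^(2.56/10) = 1.803, G_2 = 10^(19.0/10) = 79.43
  Stage 3: F_3 = 10^(1.97/10) = 1.574, G_3 = 10^(−1.97/10) = 0.6353
  Stage 4: F_4 = 10^(6.18/10) = 4.150, G_4 = 10^(−5.36/10) = 0.2911
Friis cascade:
  F = 1.241 + (1.803 − 1)/0.8059 + (1.574 − 1)/64.02 + (4.150 − 1)/40.67 = 2.324
NF = 10 log₁₀(2.324) = 3.66 dB

3.66 dB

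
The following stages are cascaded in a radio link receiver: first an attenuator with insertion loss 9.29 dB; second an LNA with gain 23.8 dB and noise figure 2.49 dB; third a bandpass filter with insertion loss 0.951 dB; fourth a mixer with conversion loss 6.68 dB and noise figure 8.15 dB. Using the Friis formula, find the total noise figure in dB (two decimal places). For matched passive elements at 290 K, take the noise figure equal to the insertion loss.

11.85 dB

Convert to linear (a loss of L dB is a gain of −L dB): F_i = 10^(NF_i/10), G_i = 10^(G_i,dB/10)
  Stage 1: F_1 = 10^(9.29/10) = 8.492, G_1 = 10^(−9.29/10) = 0.1178
  Stage 2: F_2 = 10^(2.49/10) = 1.774, G_2 = 10^(23.8/10) = 239.9
  Stage 3: F_3 = 10^(0.951/10) = 1.245, G_3 = 10^(−0.951/10) = 0.8033
  Stage 4: F_4 = 10^(8.15/10) = 6.531, G_4 = 10^(−6.68/10) = 0.2148
Friis cascade:
  F = 8.492 + (1.774 − 1)/0.1178 + (1.245 − 1)/28.25 + (6.531 − 1)/22.69 = 15.32
NF = 10 log₁₀(15.32) = 11.85 dB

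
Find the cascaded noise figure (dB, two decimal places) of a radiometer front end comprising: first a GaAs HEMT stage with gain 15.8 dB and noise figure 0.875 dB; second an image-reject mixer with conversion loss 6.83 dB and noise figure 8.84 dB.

Convert to linear (a loss of L dB is a gain of −L dB): F_i = 10^(NF_i/10), G_i = 10^(G_i,dB/10)
  Stage 1: F_1 = 10^(0.875/10) = 1.223, G_1 = 10^(15.8/10) = 38.02
  Stage 2: F_2 = 10^(8.84/10) = 7.656, G_2 = 10^(−6.83/10) = 0.2075
Friis cascade:
  F = 1.223 + (7.656 − 1)/38.02 = 1.398
NF = 10 log₁₀(1.398) = 1.46 dB

1.46 dB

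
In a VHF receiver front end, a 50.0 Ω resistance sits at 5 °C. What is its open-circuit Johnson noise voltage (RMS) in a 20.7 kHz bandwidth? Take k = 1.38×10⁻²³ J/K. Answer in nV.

126 nV

T = 5 °C + 273.15 = 278.15 K
V_n = √(4kTRB)
4kTRB = 4 × 1.38×10⁻²³ × 278.15 × 5.00×10¹ × 2.07×10⁴ = 1.59×10⁻¹⁴ V²
V_n = √(1.59×10⁻¹⁴) = 1.26×10⁻⁷ V = 126 nV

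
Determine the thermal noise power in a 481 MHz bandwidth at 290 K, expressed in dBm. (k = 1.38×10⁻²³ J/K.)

P_n = kTB = 1.38×10⁻²³ × 290 × 4.81×10⁸ = 1.92×10⁻¹² W
In dBm: 10 log₁₀(1.92×10⁻¹² / 10⁻³) = −87.2 dBm

−87.2 dBm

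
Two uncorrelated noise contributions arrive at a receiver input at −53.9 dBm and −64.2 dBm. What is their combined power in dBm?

Convert to linear, add, convert back:
P₁ = 4.07×10⁻⁹ W, P₂ = 3.80×10⁻¹⁰ W
P_tot = 4.45×10⁻⁹ W → 10 log₁₀(P_tot / 10⁻³) = −53.5 dBm

−53.5 dBm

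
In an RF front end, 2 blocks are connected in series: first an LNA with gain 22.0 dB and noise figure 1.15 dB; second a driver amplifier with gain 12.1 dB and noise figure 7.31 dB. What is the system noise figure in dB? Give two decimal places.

Convert to linear (a loss of L dB is a gain of −L dB): F_i = 10^(NF_i/10), G_i = 10^(G_i,dB/10)
  Stage 1: F_1 = 10^(1.15/10) = 1.303, G_1 = 10^(22.0/10) = 158.5
  Stage 2: F_2 = 10^(7.31/10) = 5.383, G_2 = 10^(12.1/10) = 16.22
Friis cascade:
  F = 1.303 + (5.383 − 1)/158.5 = 1.331
NF = 10 log₁₀(1.331) = 1.24 dB

1.24 dB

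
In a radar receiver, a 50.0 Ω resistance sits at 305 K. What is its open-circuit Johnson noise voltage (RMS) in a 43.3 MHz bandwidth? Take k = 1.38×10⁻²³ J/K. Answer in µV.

V_n = √(4kTRB)
4kTRB = 4 × 1.38×10⁻²³ × 305 × 5.00×10¹ × 4.33×10⁷ = 3.64×10⁻¹¹ V²
V_n = √(3.64×10⁻¹¹) = 6.04×10⁻⁶ V = 6.04 µV

6.04 µV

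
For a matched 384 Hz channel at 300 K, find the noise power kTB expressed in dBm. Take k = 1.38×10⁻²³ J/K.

−148.0 dBm

P_n = kTB = 1.38×10⁻²³ × 300 × 3.84×10² = 1.59×10⁻¹⁸ W
In dBm: 10 log₁₀(1.59×10⁻¹⁸ / 10⁻³) = −148.0 dBm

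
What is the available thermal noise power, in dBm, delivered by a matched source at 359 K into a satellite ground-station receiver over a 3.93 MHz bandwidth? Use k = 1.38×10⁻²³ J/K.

−107.1 dBm

P_n = kTB = 1.38×10⁻²³ × 359 × 3.93×10⁶ = 1.95×10⁻¹⁴ W
In dBm: 10 log₁₀(1.95×10⁻¹⁴ / 10⁻³) = −107.1 dBm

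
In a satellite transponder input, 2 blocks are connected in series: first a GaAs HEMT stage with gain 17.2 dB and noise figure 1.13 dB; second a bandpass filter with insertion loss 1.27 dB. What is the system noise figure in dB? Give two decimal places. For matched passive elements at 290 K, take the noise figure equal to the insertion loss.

Convert to linear (a loss of L dB is a gain of −L dB): F_i = 10^(NF_i/10), G_i = 10^(G_i,dB/10)
  Stage 1: F_1 = 10^(1.13/10) = 1.297, G_1 = 10^(17.2/10) = 52.48
  Stage 2: F_2 = 10^(1.27/10) = 1.340, G_2 = 10^(−1.27/10) = 0.7464
Friis cascade:
  F = 1.297 + (1.340 − 1)/52.48 = 1.304
NF = 10 log₁₀(1.304) = 1.15 dB

1.15 dB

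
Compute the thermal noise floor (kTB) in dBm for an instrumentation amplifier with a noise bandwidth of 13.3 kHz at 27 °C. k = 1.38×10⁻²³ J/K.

−132.6 dBm

T = 27 °C + 273.15 = 300.15 K
P_n = kTB = 1.38×10⁻²³ × 300.15 × 1.33×10⁴ = 5.51×10⁻¹⁷ W
In dBm: 10 log₁₀(5.51×10⁻¹⁷ / 10⁻³) = −132.6 dBm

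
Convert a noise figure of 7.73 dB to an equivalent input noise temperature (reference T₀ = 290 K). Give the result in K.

F = 10^(7.73/10) = 5.92925
T_e = (F − 1)·T₀ = (5.92925 − 1) × 290 = 1429 K

1429 K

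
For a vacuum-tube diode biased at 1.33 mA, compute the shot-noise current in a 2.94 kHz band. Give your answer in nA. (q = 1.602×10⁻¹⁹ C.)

I_n = √(2qI·B)
2qI·B = 2 × 1.602×10⁻¹⁹ × 1.33×10⁻³ × 2.94×10³ = 1.25×10⁻¹⁸ A²
I_n = √(1.25×10⁻¹⁸) = 1.12×10⁻⁹ A = 1.12 nA

1.12 nA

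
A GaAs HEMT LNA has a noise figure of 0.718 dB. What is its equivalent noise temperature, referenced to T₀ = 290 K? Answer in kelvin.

F = 10^(0.718/10) = 1.17978
T_e = (F − 1)·T₀ = (1.17978 − 1) × 290 = 52.1 K

52.1 K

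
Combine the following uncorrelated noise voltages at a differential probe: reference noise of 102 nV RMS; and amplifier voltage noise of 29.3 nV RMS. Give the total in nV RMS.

106 nV

Uncorrelated sources add in power (mean-square): V_tot = √(ΣV_i²)
V_tot = √[(1.02×10⁻⁷)² + (2.93×10⁻⁸)²] = 1.06×10⁻⁷ V = 106 nV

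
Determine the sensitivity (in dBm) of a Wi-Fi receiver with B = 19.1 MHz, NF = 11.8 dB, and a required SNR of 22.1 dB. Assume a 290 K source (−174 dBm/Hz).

Sensitivity = −174 + 10 log₁₀(B) + NF + SNR_min
= −174 + 72.81 + 11.8 + 22.1
= −67.29 dBm → −67.3 dBm

−67.3 dBm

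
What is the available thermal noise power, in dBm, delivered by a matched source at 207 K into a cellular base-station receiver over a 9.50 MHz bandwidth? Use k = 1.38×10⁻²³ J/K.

−105.7 dBm

P_n = kTB = 1.38×10⁻²³ × 207 × 9.50×10⁶ = 2.71×10⁻¹⁴ W
In dBm: 10 log₁₀(2.71×10⁻¹⁴ / 10⁻³) = −105.7 dBm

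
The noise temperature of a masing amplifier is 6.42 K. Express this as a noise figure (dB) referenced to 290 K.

F = 1 + T_e/T₀ = 1 + 6.42/290 = 1.02214
NF = 10 log₁₀(1.02214) = 0.095 dB

0.095 dB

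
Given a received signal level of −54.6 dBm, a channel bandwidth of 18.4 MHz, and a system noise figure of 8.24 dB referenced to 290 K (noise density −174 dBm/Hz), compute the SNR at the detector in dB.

Noise floor: N = −174 + 10 log₁₀(B) + NF
10 log₁₀(1.84×10⁷) = 72.65 dB
N = −174 + 72.65 + 8.24 = −93.11 dBm
SNR = P_sig − N = −54.6 − (−93.11) = 38.51 dB → 38.5 dB

38.5 dB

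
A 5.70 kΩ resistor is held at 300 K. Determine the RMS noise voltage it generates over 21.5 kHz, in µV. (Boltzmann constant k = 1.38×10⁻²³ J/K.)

1.42 µV

V_n = √(4kTRB)
4kTRB = 4 × 1.38×10⁻²³ × 300 × 5.70×10³ × 2.15×10⁴ = 2.03×10⁻¹² V²
V_n = √(2.03×10⁻¹²) = 1.42×10⁻⁶ V = 1.42 µV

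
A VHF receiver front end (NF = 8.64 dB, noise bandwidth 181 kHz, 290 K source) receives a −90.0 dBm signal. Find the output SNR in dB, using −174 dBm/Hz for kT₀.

22.8 dB

Noise floor: N = −174 + 10 log₁₀(B) + NF
10 log₁₀(1.81×10⁵) = 52.58 dB
N = −174 + 52.58 + 8.64 = −112.78 dBm
SNR = P_sig − N = −90.0 − (−112.78) = 22.78 dB → 22.8 dB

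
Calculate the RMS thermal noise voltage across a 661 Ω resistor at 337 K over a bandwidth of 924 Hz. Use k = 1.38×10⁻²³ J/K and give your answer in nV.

107 nV

V_n = √(4kTRB)
4kTRB = 4 × 1.38×10⁻²³ × 337 × 6.61×10² × 9.24×10² = 1.14×10⁻¹⁴ V²
V_n = √(1.14×10⁻¹⁴) = 1.07×10⁻⁷ V = 107 nV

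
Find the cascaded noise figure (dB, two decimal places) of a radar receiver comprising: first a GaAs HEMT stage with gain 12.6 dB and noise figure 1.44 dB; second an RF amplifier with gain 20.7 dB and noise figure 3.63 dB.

1.66 dB

Convert to linear (a loss of L dB is a gain of −L dB): F_i = 10^(NF_i/10), G_i = 10^(G_i,dB/10)
  Stage 1: F_1 = 10^(1.44/10) = 1.393, G_1 = 10^(12.6/10) = 18.20
  Stage 2: F_2 = 10^(3.63/10) = 2.307, G_2 = 10^(20.7/10) = 117.5
Friis cascade:
  F = 1.393 + (2.307 − 1)/18.20 = 1.465
NF = 10 log₁₀(1.465) = 1.66 dB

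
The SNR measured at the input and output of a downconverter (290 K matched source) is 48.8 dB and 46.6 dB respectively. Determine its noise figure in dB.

2.2 dB

NF (dB) = SNR_in(dB) − SNR_out(dB) when the source is at T₀
NF = 48.8 − 46.6 = 2.2 dB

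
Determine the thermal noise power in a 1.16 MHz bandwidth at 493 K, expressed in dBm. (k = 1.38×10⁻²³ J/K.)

P_n = kTB = 1.38×10⁻²³ × 493 × 1.16×10⁶ = 7.89×10⁻¹⁵ W
In dBm: 10 log₁₀(7.89×10⁻¹⁵ / 10⁻³) = −111.0 dBm

−111.0 dBm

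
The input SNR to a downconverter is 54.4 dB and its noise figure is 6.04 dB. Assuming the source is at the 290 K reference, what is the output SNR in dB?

By definition F = SNR_in/SNR_out, so in dB: SNR_out = SNR_in − NF
SNR_out = 54.4 − 6.04 = 48.36 dB

48.36 dB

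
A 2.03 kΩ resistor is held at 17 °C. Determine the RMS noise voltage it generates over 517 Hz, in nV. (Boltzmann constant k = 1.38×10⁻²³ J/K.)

T = 17 °C + 273.15 = 290.15 K
V_n = √(4kTRB)
4kTRB = 4 × 1.38×10⁻²³ × 290.15 × 2.03×10³ × 5.17×10² = 1.68×10⁻¹⁴ V²
V_n = √(1.68×10⁻¹⁴) = 1.30×10⁻⁷ V = 130 nV

130 nV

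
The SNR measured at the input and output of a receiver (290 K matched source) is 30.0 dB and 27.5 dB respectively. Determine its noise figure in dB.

2.5 dB

NF (dB) = SNR_in(dB) − SNR_out(dB) when the source is at T₀
NF = 30.0 − 27.5 = 2.5 dB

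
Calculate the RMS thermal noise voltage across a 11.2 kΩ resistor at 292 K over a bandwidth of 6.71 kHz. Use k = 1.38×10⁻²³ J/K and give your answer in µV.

1.10 µV

V_n = √(4kTRB)
4kTRB = 4 × 1.38×10⁻²³ × 292 × 1.12×10⁴ × 6.71×10³ = 1.21×10⁻¹² V²
V_n = √(1.21×10⁻¹²) = 1.10×10⁻⁶ V = 1.10 µV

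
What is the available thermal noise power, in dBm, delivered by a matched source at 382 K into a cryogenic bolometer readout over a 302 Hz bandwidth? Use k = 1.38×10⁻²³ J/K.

P_n = kTB = 1.38×10⁻²³ × 382 × 3.02×10² = 1.59×10⁻¹⁸ W
In dBm: 10 log₁₀(1.59×10⁻¹⁸ / 10⁻³) = −148.0 dBm

−148.0 dBm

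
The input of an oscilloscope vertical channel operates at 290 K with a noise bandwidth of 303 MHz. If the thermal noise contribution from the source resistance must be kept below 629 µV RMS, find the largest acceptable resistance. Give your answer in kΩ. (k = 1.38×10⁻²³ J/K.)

81.6 kΩ

Johnson–Nyquist: V_n = √(4kTRB) ⇒ R = V_n² / (4kTB)
4kTB = 4 × 1.38×10⁻²³ × 290 × 3.03×10⁸ = 4.85×10⁻¹²
R = (6.29×10⁻⁴)² / 4.85×10⁻¹² = 8.16×10⁴ Ω = 81.6 kΩ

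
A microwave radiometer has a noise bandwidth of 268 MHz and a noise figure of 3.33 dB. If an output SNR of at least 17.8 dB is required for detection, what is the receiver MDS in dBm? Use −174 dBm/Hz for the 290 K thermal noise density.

Sensitivity = −174 + 10 log₁₀(B) + NF + SNR_min
= −174 + 84.28 + 3.33 + 17.8
= −68.59 dBm → −68.6 dBm

−68.6 dBm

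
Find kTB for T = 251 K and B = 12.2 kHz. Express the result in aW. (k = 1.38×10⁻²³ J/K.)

P_n = kTB = 1.38×10⁻²³ × 251 × 1.22×10⁴ = 4.23×10⁻¹⁷ W = 42.3 aW

42.3 aW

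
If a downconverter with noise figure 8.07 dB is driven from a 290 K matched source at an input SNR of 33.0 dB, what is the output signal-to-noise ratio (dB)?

By definition F = SNR_in/SNR_out, so in dB: SNR_out = SNR_in − NF
SNR_out = 33.0 − 8.07 = 24.93 dB

24.93 dB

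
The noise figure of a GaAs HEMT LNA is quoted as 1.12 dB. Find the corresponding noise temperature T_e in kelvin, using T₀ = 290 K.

85.3 K

F = 10^(1.12/10) = 1.2942
T_e = (F − 1)·T₀ = (1.2942 − 1) × 290 = 85.3 K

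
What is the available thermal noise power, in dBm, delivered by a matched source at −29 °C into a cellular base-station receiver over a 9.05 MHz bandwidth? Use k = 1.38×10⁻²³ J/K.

−105.2 dBm

T = −29 °C + 273.15 = 244.15 K
P_n = kTB = 1.38×10⁻²³ × 244.15 × 9.05×10⁶ = 3.05×10⁻¹⁴ W
In dBm: 10 log₁₀(3.05×10⁻¹⁴ / 10⁻³) = −105.2 dBm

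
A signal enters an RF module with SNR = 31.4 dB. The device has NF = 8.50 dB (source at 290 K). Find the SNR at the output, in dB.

By definition F = SNR_in/SNR_out, so in dB: SNR_out = SNR_in − NF
SNR_out = 31.4 − 8.50 = 22.90 dB

22.90 dB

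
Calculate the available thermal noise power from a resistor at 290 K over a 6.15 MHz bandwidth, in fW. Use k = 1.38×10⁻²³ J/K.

P_n = kTB = 1.38×10⁻²³ × 290 × 6.15×10⁶ = 2.46×10⁻¹⁴ W = 24.6 fW

24.6 fW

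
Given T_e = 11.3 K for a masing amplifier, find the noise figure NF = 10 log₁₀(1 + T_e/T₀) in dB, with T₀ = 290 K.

F = 1 + T_e/T₀ = 1 + 11.3/290 = 1.03897
NF = 10 log₁₀(1.03897) = 0.166 dB

0.166 dB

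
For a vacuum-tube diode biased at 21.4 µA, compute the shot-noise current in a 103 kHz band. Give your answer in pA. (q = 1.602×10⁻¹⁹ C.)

I_n = √(2qI·B)
2qI·B = 2 × 1.602×10⁻¹⁹ × 2.14×10⁻⁵ × 1.03×10⁵ = 7.06×10⁻¹⁹ A²
I_n = √(7.06×10⁻¹⁹) = 8.40×10⁻¹⁰ A = 840 pA

840 pA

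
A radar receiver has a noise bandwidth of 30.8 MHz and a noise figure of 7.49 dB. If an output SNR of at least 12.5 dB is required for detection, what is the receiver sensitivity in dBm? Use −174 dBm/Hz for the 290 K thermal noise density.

−79.1 dBm

Sensitivity = −174 + 10 log₁₀(B) + NF + SNR_min
= −174 + 74.89 + 7.49 + 12.5
= −79.12 dBm → −79.1 dBm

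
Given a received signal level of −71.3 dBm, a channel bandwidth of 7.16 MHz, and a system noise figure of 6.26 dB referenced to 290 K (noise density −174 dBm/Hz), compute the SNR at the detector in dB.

27.9 dB

Noise floor: N = −174 + 10 log₁₀(B) + NF
10 log₁₀(7.16×10⁶) = 68.55 dB
N = −174 + 68.55 + 6.26 = −99.19 dBm
SNR = P_sig − N = −71.3 − (−99.19) = 27.89 dB → 27.9 dB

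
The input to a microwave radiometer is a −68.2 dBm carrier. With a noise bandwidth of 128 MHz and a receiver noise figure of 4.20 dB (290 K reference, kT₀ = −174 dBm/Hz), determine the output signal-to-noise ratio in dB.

Noise floor: N = −174 + 10 log₁₀(B) + NF
10 log₁₀(1.28×10⁸) = 81.07 dB
N = −174 + 81.07 + 4.20 = −88.73 dBm
SNR = P_sig − N = −68.2 − (−88.73) = 20.53 dB → 20.5 dB

20.5 dB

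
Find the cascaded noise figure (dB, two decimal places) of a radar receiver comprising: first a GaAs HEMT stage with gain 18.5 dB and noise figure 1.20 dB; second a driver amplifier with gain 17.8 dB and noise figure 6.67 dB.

Convert to linear (a loss of L dB is a gain of −L dB): F_i = 10^(NF_i/10), G_i = 10^(G_i,dB/10)
  Stage 1: F_1 = 10^(1.20/10) = 1.318, G_1 = 10^(18.5/10) = 70.79
  Stage 2: F_2 = 10^(6.67/10) = 4.645, G_2 = 10^(17.8/10) = 60.26
Friis cascade:
  F = 1.318 + (4.645 − 1)/70.79 = 1.370
NF = 10 log₁₀(1.370) = 1.37 dB

1.37 dB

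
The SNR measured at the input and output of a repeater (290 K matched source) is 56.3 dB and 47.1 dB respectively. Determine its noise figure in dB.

9.2 dB

NF (dB) = SNR_in(dB) − SNR_out(dB) when the source is at T₀
NF = 56.3 − 47.1 = 9.2 dB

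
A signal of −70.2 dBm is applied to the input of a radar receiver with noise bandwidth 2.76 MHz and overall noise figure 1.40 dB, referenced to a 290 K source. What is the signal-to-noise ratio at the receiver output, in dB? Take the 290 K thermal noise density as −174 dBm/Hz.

38.0 dB

Noise floor: N = −174 + 10 log₁₀(B) + NF
10 log₁₀(2.76×10⁶) = 64.41 dB
N = −174 + 64.41 + 1.40 = −108.19 dBm
SNR = P_sig − N = −70.2 − (−108.19) = 37.99 dB → 38.0 dB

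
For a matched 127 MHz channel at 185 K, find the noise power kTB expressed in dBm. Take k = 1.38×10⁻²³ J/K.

−94.9 dBm

P_n = kTB = 1.38×10⁻²³ × 185 × 1.27×10⁸ = 3.24×10⁻¹³ W
In dBm: 10 log₁₀(3.24×10⁻¹³ / 10⁻³) = −94.9 dBm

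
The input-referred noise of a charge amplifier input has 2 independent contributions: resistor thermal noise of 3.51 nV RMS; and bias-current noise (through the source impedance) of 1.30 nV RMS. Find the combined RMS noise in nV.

3.74 nV

Uncorrelated sources add in power (mean-square): V_tot = √(ΣV_i²)
V_tot = √[(3.51×10⁻⁹)² + (1.30×10⁻⁹)²] = 3.74×10⁻⁹ V = 3.74 nV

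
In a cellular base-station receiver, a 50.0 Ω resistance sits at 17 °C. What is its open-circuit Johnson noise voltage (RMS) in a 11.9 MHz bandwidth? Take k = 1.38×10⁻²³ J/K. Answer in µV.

3.09 µV

T = 17 °C + 273.15 = 290.15 K
V_n = √(4kTRB)
4kTRB = 4 × 1.38×10⁻²³ × 290.15 × 5.00×10¹ × 1.19×10⁷ = 9.53×10⁻¹² V²
V_n = √(9.53×10⁻¹²) = 3.09×10⁻⁶ V = 3.09 µV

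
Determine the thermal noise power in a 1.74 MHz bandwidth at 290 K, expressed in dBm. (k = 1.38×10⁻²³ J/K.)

−111.6 dBm

P_n = kTB = 1.38×10⁻²³ × 290 × 1.74×10⁶ = 6.96×10⁻¹⁵ W
In dBm: 10 log₁₀(6.96×10⁻¹⁵ / 10⁻³) = −111.6 dBm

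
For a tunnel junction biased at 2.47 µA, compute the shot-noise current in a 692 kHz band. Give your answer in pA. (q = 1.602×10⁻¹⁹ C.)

740 pA

I_n = √(2qI·B)
2qI·B = 2 × 1.602×10⁻¹⁹ × 2.47×10⁻⁶ × 6.92×10⁵ = 5.48×10⁻¹⁹ A²
I_n = √(5.48×10⁻¹⁹) = 7.40×10⁻¹⁰ A = 740 pA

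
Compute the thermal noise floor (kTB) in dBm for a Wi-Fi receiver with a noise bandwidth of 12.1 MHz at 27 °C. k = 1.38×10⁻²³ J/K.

T = 27 °C + 273.15 = 300.15 K
P_n = kTB = 1.38×10⁻²³ × 300.15 × 1.21×10⁷ = 5.01×10⁻¹⁴ W
In dBm: 10 log₁₀(5.01×10⁻¹⁴ / 10⁻³) = −103.0 dBm

−103.0 dBm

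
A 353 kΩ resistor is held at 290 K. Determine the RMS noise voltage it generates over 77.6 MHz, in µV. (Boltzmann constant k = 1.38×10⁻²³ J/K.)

662 µV

V_n = √(4kTRB)
4kTRB = 4 × 1.38×10⁻²³ × 290 × 3.53×10⁵ × 7.76×10⁷ = 4.39×10⁻⁷ V²
V_n = √(4.39×10⁻⁷) = 6.62×10⁻⁴ V = 662 µV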